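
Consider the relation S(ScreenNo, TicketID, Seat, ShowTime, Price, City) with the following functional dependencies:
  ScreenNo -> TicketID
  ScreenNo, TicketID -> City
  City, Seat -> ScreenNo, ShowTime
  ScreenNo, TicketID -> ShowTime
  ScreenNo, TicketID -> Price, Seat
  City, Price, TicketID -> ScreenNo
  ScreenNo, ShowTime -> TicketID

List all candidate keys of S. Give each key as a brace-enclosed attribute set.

{City, Price, TicketID}, {City, Seat}, {ScreenNo}

{ScreenNo}⁺ = {City, Price, ScreenNo, Seat, ShowTime, TicketID}, which is every attribute, so {ScreenNo} is a candidate key.
{City, Seat}⁺ = {City, Price, ScreenNo, Seat, ShowTime, TicketID}, which is every attribute, so {City, Seat} is a candidate key.
{City, Price, TicketID}⁺ = {City, Price, ScreenNo, Seat, ShowTime, TicketID}, which is every attribute, so {City, Price, TicketID} is a candidate key.
No proper subset of any of these is a key, and no other minimal superkey exists.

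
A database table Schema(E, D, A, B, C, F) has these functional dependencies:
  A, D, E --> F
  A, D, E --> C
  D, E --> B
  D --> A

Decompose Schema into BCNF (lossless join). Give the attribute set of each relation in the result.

{A, D}; {B, C, D, E, F}

Candidate key of the original relation: {D, E}.
{A, B, C, D, E, F}: {D} determines {A, D} here but is not a superkey — split on D --> A, giving {A, D} and {B, C, D, E, F}.
{A, D} has no BCNF violation.
{B, C, D, E, F} has no BCNF violation.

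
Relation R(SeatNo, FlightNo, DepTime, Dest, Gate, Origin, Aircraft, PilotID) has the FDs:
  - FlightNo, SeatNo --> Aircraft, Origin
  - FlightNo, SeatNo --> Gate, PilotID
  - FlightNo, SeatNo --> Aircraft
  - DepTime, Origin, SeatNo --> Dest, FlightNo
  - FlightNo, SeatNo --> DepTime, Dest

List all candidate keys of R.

{SeatNo} never appears on the right of any FD, so every key must include it.
Closure of {FlightNo, SeatNo} is {Aircraft, DepTime, Dest, FlightNo, Gate, Origin, PilotID, SeatNo}, the whole schema; {FlightNo, SeatNo} is a candidate key.
Closure of {DepTime, Origin, SeatNo} is {Aircraft, DepTime, Dest, FlightNo, Gate, Origin, PilotID, SeatNo}, the whole schema; {DepTime, Origin, SeatNo} is a candidate key.
Any other superkey properly contains one of these, so there are no further candidate keys.

{DepTime, Origin, SeatNo}, {FlightNo, SeatNo}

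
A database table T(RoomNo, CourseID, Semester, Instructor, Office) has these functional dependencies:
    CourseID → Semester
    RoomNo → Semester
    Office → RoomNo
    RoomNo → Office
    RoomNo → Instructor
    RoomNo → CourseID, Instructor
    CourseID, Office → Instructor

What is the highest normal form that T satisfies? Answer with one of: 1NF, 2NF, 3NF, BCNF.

2NF

Candidate keys: {Office}, {RoomNo}. Prime attributes: {Office, RoomNo}.
For CourseID → Semester we have {CourseID}⁺ = {CourseID, Semester}; {CourseID} is not a superkey, so BCNF fails.
CourseID → Semester has non-prime {Semester} on the right and a non-superkey on the left, so 3NF fails.
Every candidate key is a single attribute, so no partial dependency is possible; 2NF holds.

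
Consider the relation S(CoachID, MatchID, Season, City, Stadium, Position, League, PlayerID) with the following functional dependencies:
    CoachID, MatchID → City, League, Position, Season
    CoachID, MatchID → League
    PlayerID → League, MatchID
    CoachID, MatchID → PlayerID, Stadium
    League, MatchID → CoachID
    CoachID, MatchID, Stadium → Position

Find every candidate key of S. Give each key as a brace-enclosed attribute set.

{CoachID, MatchID}, {League, MatchID}, {PlayerID}

Closure of {PlayerID} is {City, CoachID, League, MatchID, PlayerID, Position, Season, Stadium}, the whole schema; {PlayerID} is a candidate key.
Closure of {CoachID, MatchID} is {City, CoachID, League, MatchID, PlayerID, Position, Season, Stadium}, the whole schema; {CoachID, MatchID} is a candidate key.
Closure of {League, MatchID} is {City, CoachID, League, MatchID, PlayerID, Position, Season, Stadium}, the whole schema; {League, MatchID} is a candidate key.
No proper subset of any of these is a key, and no other minimal superkey exists.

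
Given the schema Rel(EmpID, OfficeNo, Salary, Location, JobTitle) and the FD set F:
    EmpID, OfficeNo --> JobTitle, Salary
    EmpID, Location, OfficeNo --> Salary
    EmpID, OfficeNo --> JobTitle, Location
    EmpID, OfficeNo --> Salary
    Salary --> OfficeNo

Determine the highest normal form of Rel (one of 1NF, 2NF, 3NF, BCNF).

3NF

Candidate keys: {EmpID, OfficeNo}, {EmpID, Salary}. Prime attributes: {EmpID, OfficeNo, Salary}.
Salary --> OfficeNo breaks BCNF: {Salary}⁺ = {OfficeNo, Salary}, so {Salary} is not a superkey.
Its right-hand attributes {OfficeNo} are all prime, as are those of every other non-superkey FD — the relation is in 3NF.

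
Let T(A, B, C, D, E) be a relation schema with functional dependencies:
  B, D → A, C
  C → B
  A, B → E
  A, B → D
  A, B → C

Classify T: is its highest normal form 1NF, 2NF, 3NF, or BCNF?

3NF

Candidate keys: {A, B}, {A, C}, {B, D}, {C, D}. Prime attributes: {A, B, C, D}.
C → B breaks BCNF: {C}⁺ = {B, C}, so {C} is not a superkey.
Its right-hand attributes {B} are all prime, as are those of every other non-superkey FD — the relation is in 3NF.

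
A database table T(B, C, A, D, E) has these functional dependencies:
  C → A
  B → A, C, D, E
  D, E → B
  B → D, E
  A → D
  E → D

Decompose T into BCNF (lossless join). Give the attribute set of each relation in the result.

{A, C}; {A, D}; {B, C, E}

Candidate keys of the original relation: {B}, {E}.
In {A, B, C, D, E}, {C} is not a superkey ({C}⁺ restricted to this set is {A, C, D}), so split on C → A, D into {A, C, D} and {B, C, E}.
In {A, C, D}, {A} is not a superkey ({A}⁺ restricted to this set is {A, D}), so split on A → D into {A, D} and {A, C}.
{A, D} is in BCNF.
{A, C} is in BCNF.
{B, C, E} is in BCNF.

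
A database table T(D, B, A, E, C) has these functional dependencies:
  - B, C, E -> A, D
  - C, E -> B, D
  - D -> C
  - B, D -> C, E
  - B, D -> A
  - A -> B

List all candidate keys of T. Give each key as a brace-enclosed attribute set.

{A, D}⁺ = {A, B, C, D, E}, which is every attribute, so {A, D} is a candidate key.
{B, D}⁺ = {A, B, C, D, E}, which is every attribute, so {B, D} is a candidate key.
{C, E}⁺ = {A, B, C, D, E}, which is every attribute, so {C, E} is a candidate key.
{D, E}⁺ = {A, B, C, D, E}, which is every attribute, so {D, E} is a candidate key.
Any other superkey properly contains one of these, so there are no further candidate keys.

{A, D}, {B, D}, {C, E}, {D, E}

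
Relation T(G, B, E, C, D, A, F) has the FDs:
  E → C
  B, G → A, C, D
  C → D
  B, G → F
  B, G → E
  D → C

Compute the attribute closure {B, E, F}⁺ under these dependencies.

{B, C, D, E, F}

Start with {B, E, F}.
E → C applies; add {C} → now {B, C, E, F}.
C → D applies; add {D} → now {B, C, D, E, F}.
No further FD applies.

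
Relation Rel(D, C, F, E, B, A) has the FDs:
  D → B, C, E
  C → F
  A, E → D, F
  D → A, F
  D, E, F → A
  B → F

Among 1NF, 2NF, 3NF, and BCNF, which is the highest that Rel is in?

2NF

Candidate keys: {A, E}, {D}. Prime attributes: {A, D, E}.
C → F breaks BCNF: {C}⁺ = {C, F}, so {C} is not a superkey.
Because {F} is non-prime and the left side of C → F is not a superkey, the relation is not in 3NF.
No proper subset of a key has a non-prime attribute in its closure, so there is no partial dependency; 2NF holds.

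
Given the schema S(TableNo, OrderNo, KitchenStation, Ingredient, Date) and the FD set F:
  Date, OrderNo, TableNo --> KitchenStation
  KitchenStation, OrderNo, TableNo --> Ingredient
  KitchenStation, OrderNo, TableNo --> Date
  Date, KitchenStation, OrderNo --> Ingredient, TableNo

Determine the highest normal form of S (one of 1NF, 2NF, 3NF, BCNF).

BCNF

Candidate keys: {Date, KitchenStation, OrderNo}, {Date, OrderNo, TableNo}, {KitchenStation, OrderNo, TableNo}. Prime attributes: {Date, KitchenStation, OrderNo, TableNo}.
Every FD has a superkey on the left, so the relation is in BCNF.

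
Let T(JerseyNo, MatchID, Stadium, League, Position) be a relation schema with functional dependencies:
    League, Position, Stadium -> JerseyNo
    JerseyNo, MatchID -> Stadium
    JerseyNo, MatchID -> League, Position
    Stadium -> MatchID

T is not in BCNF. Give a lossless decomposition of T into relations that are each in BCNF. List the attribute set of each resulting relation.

Candidate keys of the original relation: {JerseyNo, MatchID}, {JerseyNo, Stadium}, {League, Position, Stadium}.
Within {JerseyNo, League, MatchID, Position, Stadium}: {Stadium}⁺ ∩ {JerseyNo, League, MatchID, Position, Stadium} = {MatchID, Stadium}, not the whole set, so Stadium -> MatchID violates BCNF; decompose into {MatchID, Stadium} and {JerseyNo, League, Position, Stadium}.
{MatchID, Stadium}: every determinant is a superkey — BCNF.
{JerseyNo, League, Position, Stadium}: every determinant is a superkey — BCNF.

{JerseyNo, League, Position, Stadium}; {MatchID, Stadium}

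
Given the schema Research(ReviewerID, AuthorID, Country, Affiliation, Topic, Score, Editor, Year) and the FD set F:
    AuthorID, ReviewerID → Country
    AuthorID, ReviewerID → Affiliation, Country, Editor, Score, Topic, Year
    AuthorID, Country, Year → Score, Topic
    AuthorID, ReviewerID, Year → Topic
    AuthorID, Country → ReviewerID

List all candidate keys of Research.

{AuthorID, Country}, {AuthorID, ReviewerID}

No FD produces {AuthorID}, so it must be in every candidate key.
Closure of {AuthorID, Country} is {Affiliation, AuthorID, Country, Editor, ReviewerID, Score, Topic, Year}, the whole schema; {AuthorID, Country} is a candidate key.
Closure of {AuthorID, ReviewerID} is {Affiliation, AuthorID, Country, Editor, ReviewerID, Score, Topic, Year}, the whole schema; {AuthorID, ReviewerID} is a candidate key.
Any other superkey properly contains one of these, so there are no further candidate keys.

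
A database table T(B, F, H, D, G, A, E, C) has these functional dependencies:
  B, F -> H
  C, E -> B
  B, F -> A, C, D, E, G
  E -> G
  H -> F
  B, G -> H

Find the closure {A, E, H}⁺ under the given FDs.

{A, E, F, G, H}

Start with {A, E, H}.
E -> G applies; add {G} → now {A, E, G, H}.
H -> F applies; add {F} → now {A, E, F, G, H}.
No further FD applies.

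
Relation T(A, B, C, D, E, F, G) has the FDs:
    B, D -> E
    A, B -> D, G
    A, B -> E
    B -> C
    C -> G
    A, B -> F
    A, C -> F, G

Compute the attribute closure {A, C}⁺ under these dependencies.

Start with {A, C}.
C -> G applies; add {G} → now {A, C, G}.
A, C -> F, G applies; add {F} → now {A, C, F, G}.
No further FD applies.

{A, C, F, G}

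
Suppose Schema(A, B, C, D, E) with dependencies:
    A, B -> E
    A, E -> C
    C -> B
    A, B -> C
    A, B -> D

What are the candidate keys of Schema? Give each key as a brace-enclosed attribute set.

{A} never appears on the right of any FD, so every key must include it.
Closure of {A, B} is {A, B, C, D, E}, the whole schema; {A, B} is a candidate key.
Closure of {A, C} is {A, B, C, D, E}, the whole schema; {A, C} is a candidate key.
Closure of {A, E} is {A, B, C, D, E}, the whole schema; {A, E} is a candidate key.
No proper subset of any of these is a key, and no other minimal superkey exists.

{A, B}, {A, C}, {A, E}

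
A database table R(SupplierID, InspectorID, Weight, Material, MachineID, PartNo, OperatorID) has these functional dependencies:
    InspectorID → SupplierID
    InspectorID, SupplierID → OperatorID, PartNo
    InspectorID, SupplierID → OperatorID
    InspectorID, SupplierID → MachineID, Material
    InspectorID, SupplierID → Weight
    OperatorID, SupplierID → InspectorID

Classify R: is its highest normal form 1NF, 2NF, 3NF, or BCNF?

Candidate keys: {InspectorID}, {OperatorID, SupplierID}. Prime attributes: {InspectorID, OperatorID, SupplierID}.
Every FD has a superkey on the left, so the relation is in BCNF.

BCNF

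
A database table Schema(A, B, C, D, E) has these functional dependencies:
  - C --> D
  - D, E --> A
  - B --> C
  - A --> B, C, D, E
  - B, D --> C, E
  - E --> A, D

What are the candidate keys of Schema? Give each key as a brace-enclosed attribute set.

{A} is a candidate key since {A}⁺ = {A, B, C, D, E} covers every attribute.
{B} is a candidate key since {B}⁺ = {A, B, C, D, E} covers every attribute.
{E} is a candidate key since {E}⁺ = {A, B, C, D, E} covers every attribute.
These are minimal and exhaustive — every other superkey contains one of them.

{A}, {B}, {E}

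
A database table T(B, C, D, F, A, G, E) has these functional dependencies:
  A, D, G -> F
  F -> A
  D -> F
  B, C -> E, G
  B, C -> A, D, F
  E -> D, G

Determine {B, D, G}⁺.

{A, B, D, F, G}

Start with {B, D, G}.
D -> F applies; add {F} → now {B, D, F, G}.
F -> A applies; add {A} → now {A, B, D, F, G}.
No further FD applies.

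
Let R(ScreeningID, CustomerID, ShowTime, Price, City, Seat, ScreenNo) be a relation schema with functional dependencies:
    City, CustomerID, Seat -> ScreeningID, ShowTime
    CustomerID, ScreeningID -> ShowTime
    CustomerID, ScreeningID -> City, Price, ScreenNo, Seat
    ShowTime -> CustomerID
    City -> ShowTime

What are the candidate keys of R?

Closure of {City, ScreeningID} is {City, CustomerID, Price, ScreenNo, ScreeningID, Seat, ShowTime}, the whole schema; {City, ScreeningID} is a candidate key.
Closure of {City, Seat} is {City, CustomerID, Price, ScreenNo, ScreeningID, Seat, ShowTime}, the whole schema; {City, Seat} is a candidate key.
Closure of {CustomerID, ScreeningID} is {City, CustomerID, Price, ScreenNo, ScreeningID, Seat, ShowTime}, the whole schema; {CustomerID, ScreeningID} is a candidate key.
Closure of {ScreeningID, ShowTime} is {City, CustomerID, Price, ScreenNo, ScreeningID, Seat, ShowTime}, the whole schema; {ScreeningID, ShowTime} is a candidate key.
No proper subset of any of these is a key, and no other minimal superkey exists.

{City, ScreeningID}, {City, Seat}, {CustomerID, ScreeningID}, {ScreeningID, ShowTime}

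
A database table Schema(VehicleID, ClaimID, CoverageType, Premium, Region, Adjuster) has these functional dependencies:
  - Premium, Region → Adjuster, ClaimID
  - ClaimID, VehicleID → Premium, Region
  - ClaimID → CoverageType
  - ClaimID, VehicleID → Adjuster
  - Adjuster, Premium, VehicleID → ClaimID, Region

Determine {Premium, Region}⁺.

{Adjuster, ClaimID, CoverageType, Premium, Region}

Start with {Premium, Region}.
Premium, Region → Adjuster, ClaimID applies; add {Adjuster, ClaimID} → now {Adjuster, ClaimID, Premium, Region}.
ClaimID → CoverageType applies; add {CoverageType} → now {Adjuster, ClaimID, CoverageType, Premium, Region}.
No further FD applies.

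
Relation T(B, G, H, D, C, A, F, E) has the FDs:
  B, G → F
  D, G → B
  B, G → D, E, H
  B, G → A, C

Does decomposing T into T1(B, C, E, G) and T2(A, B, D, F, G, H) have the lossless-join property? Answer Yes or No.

The shared attributes are {B, G} and {B, G}⁺ = {A, B, C, D, E, F, G, H}.
This includes all of T1, so the common attributes are a superkey of T1 — the join is lossless.

Yes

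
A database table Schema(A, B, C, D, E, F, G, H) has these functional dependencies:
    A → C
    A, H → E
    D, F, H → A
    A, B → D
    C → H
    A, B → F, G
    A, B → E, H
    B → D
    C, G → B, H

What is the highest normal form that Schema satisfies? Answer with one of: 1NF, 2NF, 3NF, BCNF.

1NF

Candidate keys: {A, B}, {A, G}, {B, C, F}, {B, F, H}, {C, F, G}, {D, F, G, H}. Prime attributes: {A, B, C, D, F, G, H}.
A → C breaks BCNF: {A}⁺ = {A, C, E, H}, so {A} is not a superkey.
A, H → E determines the non-prime attribute {E} from a non-superkey — 3NF is violated.
Since {A} ⊂ {A, B} and {A}⁺ ⊇ {E} with {E} non-prime, there is a partial dependency; 2NF fails.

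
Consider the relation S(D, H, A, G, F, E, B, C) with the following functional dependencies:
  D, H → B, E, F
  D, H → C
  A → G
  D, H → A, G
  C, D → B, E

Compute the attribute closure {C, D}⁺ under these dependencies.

Start with {C, D}.
C, D → B, E applies; add {B, E} → now {B, C, D, E}.
No further FD applies.

{B, C, D, E}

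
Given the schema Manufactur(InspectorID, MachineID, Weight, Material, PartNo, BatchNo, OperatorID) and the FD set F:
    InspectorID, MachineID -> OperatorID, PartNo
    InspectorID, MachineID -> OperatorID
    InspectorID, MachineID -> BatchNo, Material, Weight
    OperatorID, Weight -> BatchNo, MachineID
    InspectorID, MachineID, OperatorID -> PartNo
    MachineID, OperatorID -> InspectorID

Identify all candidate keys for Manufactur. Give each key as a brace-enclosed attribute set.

{InspectorID, MachineID}, {MachineID, OperatorID}, {OperatorID, Weight}

{InspectorID, MachineID}⁺ = {BatchNo, InspectorID, MachineID, Material, OperatorID, PartNo, Weight} — all of the relation — so {InspectorID, MachineID} is a candidate key.
{MachineID, OperatorID}⁺ = {BatchNo, InspectorID, MachineID, Material, OperatorID, PartNo, Weight} — all of the relation — so {MachineID, OperatorID} is a candidate key.
{OperatorID, Weight}⁺ = {BatchNo, InspectorID, MachineID, Material, OperatorID, PartNo, Weight} — all of the relation — so {OperatorID, Weight} is a candidate key.
No proper subset of any of these is a key, and no other minimal superkey exists.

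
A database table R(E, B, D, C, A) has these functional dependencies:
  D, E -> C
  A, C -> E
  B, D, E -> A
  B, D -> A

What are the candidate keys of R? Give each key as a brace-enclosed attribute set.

{B, C, D}, {B, D, E}

Attributes never on any right-hand side: {B, D} — every candidate key must contain all of them.
{B, C, D} is a candidate key since {B, C, D}⁺ = {A, B, C, D, E} covers every attribute.
{B, D, E} is a candidate key since {B, D, E}⁺ = {A, B, C, D, E} covers every attribute.
Any other superkey properly contains one of these, so there are no further candidate keys.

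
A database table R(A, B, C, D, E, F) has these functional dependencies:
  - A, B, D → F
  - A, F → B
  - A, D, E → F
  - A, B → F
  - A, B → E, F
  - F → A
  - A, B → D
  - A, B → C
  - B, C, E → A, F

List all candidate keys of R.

{A, B}, {A, D, E}, {B, C, E}, {F}

{F}⁺ = {A, B, C, D, E, F} — all of the relation — so {F} is a candidate key.
{A, B}⁺ = {A, B, C, D, E, F} — all of the relation — so {A, B} is a candidate key.
{A, D, E}⁺ = {A, B, C, D, E, F} — all of the relation — so {A, D, E} is a candidate key.
{B, C, E}⁺ = {A, B, C, D, E, F} — all of the relation — so {B, C, E} is a candidate key.
Any other superkey properly contains one of these, so there are no further candidate keys.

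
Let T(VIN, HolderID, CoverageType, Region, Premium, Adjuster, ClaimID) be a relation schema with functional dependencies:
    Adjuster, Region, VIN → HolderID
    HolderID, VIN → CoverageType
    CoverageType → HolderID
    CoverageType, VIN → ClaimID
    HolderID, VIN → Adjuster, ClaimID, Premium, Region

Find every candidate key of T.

No FD produces {VIN}, so it must be in every candidate key.
{CoverageType, VIN}⁺ = {Adjuster, ClaimID, CoverageType, HolderID, Premium, Region, VIN} — all of the relation — so {CoverageType, VIN} is a candidate key.
{HolderID, VIN}⁺ = {Adjuster, ClaimID, CoverageType, HolderID, Premium, Region, VIN} — all of the relation — so {HolderID, VIN} is a candidate key.
{Adjuster, Region, VIN}⁺ = {Adjuster, ClaimID, CoverageType, HolderID, Premium, Region, VIN} — all of the relation — so {Adjuster, Region, VIN} is a candidate key.
No proper subset of any of these is a key, and no other minimal superkey exists.

{Adjuster, Region, VIN}, {CoverageType, VIN}, {HolderID, VIN}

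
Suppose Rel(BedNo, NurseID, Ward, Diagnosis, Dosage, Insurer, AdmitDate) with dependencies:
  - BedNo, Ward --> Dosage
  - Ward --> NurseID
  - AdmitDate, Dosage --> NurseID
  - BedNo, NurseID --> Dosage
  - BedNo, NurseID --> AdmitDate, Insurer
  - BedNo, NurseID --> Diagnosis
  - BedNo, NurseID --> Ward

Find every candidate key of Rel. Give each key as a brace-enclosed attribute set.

{AdmitDate, BedNo, Dosage}, {BedNo, NurseID}, {BedNo, Ward}

{BedNo} never appears on the right of any FD, so every key must include it.
{BedNo, NurseID}⁺ = {AdmitDate, BedNo, Diagnosis, Dosage, Insurer, NurseID, Ward}, which is every attribute, so {BedNo, NurseID} is a candidate key.
{BedNo, Ward}⁺ = {AdmitDate, BedNo, Diagnosis, Dosage, Insurer, NurseID, Ward}, which is every attribute, so {BedNo, Ward} is a candidate key.
{AdmitDate, BedNo, Dosage}⁺ = {AdmitDate, BedNo, Diagnosis, Dosage, Insurer, NurseID, Ward}, which is every attribute, so {AdmitDate, BedNo, Dosage} is a candidate key.
No proper subset of any of these is a key, and no other minimal superkey exists.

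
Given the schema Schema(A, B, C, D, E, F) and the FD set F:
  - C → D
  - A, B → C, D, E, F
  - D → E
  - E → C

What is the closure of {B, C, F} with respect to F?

Start with {B, C, F}.
C → D applies; add {D} → now {B, C, D, F}.
D → E applies; add {E} → now {B, C, D, E, F}.
No further FD applies.

{B, C, D, E, F}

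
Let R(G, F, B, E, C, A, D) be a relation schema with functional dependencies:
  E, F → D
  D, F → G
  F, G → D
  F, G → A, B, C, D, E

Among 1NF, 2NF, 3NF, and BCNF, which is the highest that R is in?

Candidate keys: {D, F}, {E, F}, {F, G}. Prime attributes: {D, E, F, G}.
The left-hand side of every FD is a superkey, so BCNF is satisfied.

BCNF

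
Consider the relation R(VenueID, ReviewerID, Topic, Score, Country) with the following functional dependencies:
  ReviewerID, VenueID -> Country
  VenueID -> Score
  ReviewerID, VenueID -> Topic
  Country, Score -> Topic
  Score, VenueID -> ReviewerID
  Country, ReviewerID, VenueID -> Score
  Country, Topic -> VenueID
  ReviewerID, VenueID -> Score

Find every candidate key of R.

{Country, Score}, {Country, Topic}, {VenueID}

{VenueID}⁺ = {Country, ReviewerID, Score, Topic, VenueID} — all of the relation — so {VenueID} is a candidate key.
{Country, Score}⁺ = {Country, ReviewerID, Score, Topic, VenueID} — all of the relation — so {Country, Score} is a candidate key.
{Country, Topic}⁺ = {Country, ReviewerID, Score, Topic, VenueID} — all of the relation — so {Country, Topic} is a candidate key.
These are minimal and exhaustive — every other superkey contains one of them.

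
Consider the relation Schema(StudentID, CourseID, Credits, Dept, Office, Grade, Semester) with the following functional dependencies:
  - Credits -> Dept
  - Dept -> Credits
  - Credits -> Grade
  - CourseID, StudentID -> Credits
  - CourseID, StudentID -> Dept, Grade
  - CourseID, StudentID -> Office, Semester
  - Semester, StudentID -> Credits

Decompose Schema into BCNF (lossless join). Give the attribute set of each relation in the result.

Candidate key of the original relation: {CourseID, StudentID}.
{CourseID, Credits, Dept, Grade, Office, Semester, StudentID}: {Credits} determines {Credits, Dept, Grade} here but is not a superkey — split on Credits -> Dept, Grade, giving {Credits, Dept, Grade} and {CourseID, Credits, Office, Semester, StudentID}.
{Credits, Dept, Grade} has no BCNF violation.
{CourseID, Credits, Office, Semester, StudentID}: {Semester, StudentID} determines {Credits, Semester, StudentID} here but is not a superkey — split on Semester, StudentID -> Credits, giving {Credits, Semester, StudentID} and {CourseID, Office, Semester, StudentID}.
{Credits, Semester, StudentID} has no BCNF violation.
{CourseID, Office, Semester, StudentID} has no BCNF violation.

{CourseID, Office, Semester, StudentID}; {Credits, Dept, Grade}; {Credits, Semester, StudentID}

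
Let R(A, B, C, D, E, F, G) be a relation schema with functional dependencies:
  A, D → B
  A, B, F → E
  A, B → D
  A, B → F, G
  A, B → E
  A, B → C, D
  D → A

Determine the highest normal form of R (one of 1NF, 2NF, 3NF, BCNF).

BCNF

Candidate keys: {A, B}, {D}. Prime attributes: {A, B, D}.
Every FD has a superkey on the left, so the relation is in BCNF.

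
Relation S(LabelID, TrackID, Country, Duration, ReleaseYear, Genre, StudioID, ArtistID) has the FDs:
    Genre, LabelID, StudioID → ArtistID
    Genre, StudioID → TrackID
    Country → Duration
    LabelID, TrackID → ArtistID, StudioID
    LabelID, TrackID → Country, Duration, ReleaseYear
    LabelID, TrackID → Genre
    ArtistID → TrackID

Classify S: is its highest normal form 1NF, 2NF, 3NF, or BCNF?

Candidate keys: {ArtistID, LabelID}, {Genre, LabelID, StudioID}, {LabelID, TrackID}. Prime attributes: {ArtistID, Genre, LabelID, StudioID, TrackID}.
Genre, StudioID → TrackID breaks BCNF: {Genre, StudioID}⁺ = {Genre, StudioID, TrackID}, so {Genre, StudioID} is not a superkey.
Country → Duration determines the non-prime attribute {Duration} from a non-superkey — 3NF is violated.
Checking every proper subset of each key, none determines a non-prime attribute — 2NF is satisfied.

2NF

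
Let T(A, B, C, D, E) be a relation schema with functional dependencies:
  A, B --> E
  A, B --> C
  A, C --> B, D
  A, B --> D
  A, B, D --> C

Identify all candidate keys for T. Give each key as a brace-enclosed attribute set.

{A} never appears on the right of any FD, so every key must include it.
{A, B}⁺ = {A, B, C, D, E}, which is every attribute, so {A, B} is a candidate key.
{A, C}⁺ = {A, B, C, D, E}, which is every attribute, so {A, C} is a candidate key.
These are minimal and exhaustive — every other superkey contains one of them.

{A, B}, {A, C}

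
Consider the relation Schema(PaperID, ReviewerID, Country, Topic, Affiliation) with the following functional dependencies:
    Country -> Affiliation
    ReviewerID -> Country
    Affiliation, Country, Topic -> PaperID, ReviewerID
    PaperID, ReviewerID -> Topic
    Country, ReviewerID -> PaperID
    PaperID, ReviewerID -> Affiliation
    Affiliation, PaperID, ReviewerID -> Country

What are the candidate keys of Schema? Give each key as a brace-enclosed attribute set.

{Country, Topic}, {ReviewerID}

Closure of {ReviewerID} is {Affiliation, Country, PaperID, ReviewerID, Topic}, the whole schema; {ReviewerID} is a candidate key.
Closure of {Country, Topic} is {Affiliation, Country, PaperID, ReviewerID, Topic}, the whole schema; {Country, Topic} is a candidate key.
Any other superkey properly contains one of these, so there are no further candidate keys.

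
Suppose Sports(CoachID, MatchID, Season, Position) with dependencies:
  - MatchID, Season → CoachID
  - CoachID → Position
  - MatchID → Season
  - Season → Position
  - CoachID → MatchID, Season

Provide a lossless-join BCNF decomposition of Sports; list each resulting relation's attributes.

Candidate keys of the original relation: {CoachID}, {MatchID}.
In {CoachID, MatchID, Position, Season}, {Season} is not a superkey ({Season}⁺ restricted to this set is {Position, Season}), so split on Season → Position into {Position, Season} and {CoachID, MatchID, Season}.
{Position, Season} has no BCNF violation.
{CoachID, MatchID, Season} has no BCNF violation.

{CoachID, MatchID, Season}; {Position, Season}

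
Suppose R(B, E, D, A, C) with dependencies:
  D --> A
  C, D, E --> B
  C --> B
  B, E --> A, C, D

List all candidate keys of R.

{B, E}, {C, E}

{E} never appears on the right of any FD, so every key must include it.
{B, E}⁺ = {A, B, C, D, E} — all of the relation — so {B, E} is a candidate key.
{C, E}⁺ = {A, B, C, D, E} — all of the relation — so {C, E} is a candidate key.
Any other superkey properly contains one of these, so there are no further candidate keys.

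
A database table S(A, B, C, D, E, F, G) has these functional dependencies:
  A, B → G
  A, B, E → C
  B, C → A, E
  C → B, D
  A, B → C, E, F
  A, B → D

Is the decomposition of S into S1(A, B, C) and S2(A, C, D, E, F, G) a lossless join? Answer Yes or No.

S1 ∩ S2 = {A, C}; its closure under F is {A, B, C, D, E, F, G}.
This includes all of S1, so the common attributes are a superkey of S1 — the join is lossless.

Yes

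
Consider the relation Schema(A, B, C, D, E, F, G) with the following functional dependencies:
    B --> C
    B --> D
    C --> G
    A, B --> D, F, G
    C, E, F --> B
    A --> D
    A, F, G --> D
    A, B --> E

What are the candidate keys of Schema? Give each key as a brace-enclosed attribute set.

{A, B}, {A, C, E, F}

Attributes never on any right-hand side: {A} — every candidate key must contain it.
{A, B} is a candidate key since {A, B}⁺ = {A, B, C, D, E, F, G} covers every attribute.
{A, C, E, F} is a candidate key since {A, C, E, F}⁺ = {A, B, C, D, E, F, G} covers every attribute.
These are minimal and exhaustive — every other superkey contains one of them.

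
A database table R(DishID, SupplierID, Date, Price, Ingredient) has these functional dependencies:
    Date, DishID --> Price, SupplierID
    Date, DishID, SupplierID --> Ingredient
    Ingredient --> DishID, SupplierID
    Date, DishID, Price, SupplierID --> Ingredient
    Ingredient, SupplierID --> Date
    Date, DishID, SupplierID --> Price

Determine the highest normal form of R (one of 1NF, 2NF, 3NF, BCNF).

BCNF

Candidate keys: {Date, DishID}, {Ingredient}. Prime attributes: {Date, DishID, Ingredient}.
Every FD has a superkey on the left, so the relation is in BCNF.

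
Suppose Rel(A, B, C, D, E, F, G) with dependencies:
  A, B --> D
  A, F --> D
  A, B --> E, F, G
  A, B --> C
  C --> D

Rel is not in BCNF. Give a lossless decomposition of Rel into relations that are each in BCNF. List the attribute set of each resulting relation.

Candidate key of the original relation: {A, B}.
Within {A, B, C, D, E, F, G}: {A, F}⁺ ∩ {A, B, C, D, E, F, G} = {A, D, F}, not the whole set, so A, F --> D violates BCNF; decompose into {A, D, F} and {A, B, C, E, F, G}.
{A, D, F}: every determinant is a superkey — BCNF.
{A, B, C, E, F, G}: every determinant is a superkey — BCNF.

{A, B, C, E, F, G}; {A, D, F}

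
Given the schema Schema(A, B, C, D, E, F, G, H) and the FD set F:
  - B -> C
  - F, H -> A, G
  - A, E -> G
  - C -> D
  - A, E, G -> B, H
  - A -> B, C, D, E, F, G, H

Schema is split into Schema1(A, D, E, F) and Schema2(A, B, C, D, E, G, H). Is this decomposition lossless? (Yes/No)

Yes

The shared attributes are {A, D, E} and {A, D, E}⁺ = {A, B, C, D, E, F, G, H}.
Since Schema1 ⊆ {A, B, C, D, E, F, G, H}, the intersection is a superkey of Schema1; the decomposition is lossless.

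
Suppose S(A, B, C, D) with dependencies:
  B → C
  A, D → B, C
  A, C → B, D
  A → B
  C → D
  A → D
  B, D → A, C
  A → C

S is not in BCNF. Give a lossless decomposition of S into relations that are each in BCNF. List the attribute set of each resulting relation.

{A, B, C}; {C, D}

Candidate keys of the original relation: {A}, {B}.
Within {A, B, C, D}: {C}⁺ ∩ {A, B, C, D} = {C, D}, not the whole set, so C → D violates BCNF; decompose into {C, D} and {A, B, C}.
{C, D}: every determinant is a superkey — BCNF.
{A, B, C}: every determinant is a superkey — BCNF.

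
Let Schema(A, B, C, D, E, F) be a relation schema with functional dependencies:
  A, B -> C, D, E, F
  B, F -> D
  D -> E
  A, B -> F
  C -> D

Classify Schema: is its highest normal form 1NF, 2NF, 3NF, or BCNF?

Candidate key: {A, B}. Prime attributes: {A, B}.
B, F -> D: {B, F}⁺ = {B, D, E, F}, which is not all of the attributes, so the left side is not a superkey — BCNF is violated.
Because {D} is non-prime and the left side of B, F -> D is not a superkey, the relation is not in 3NF.
No proper subset of a key has a non-prime attribute in its closure, so there is no partial dependency; 2NF holds.

2NF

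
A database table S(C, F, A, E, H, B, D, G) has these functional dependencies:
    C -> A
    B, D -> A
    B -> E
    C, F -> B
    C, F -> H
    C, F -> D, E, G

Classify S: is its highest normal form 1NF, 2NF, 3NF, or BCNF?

Candidate key: {C, F}. Prime attributes: {C, F}.
C -> A breaks BCNF: {C}⁺ = {A, C}, so {C} is not a superkey.
Because {A} is non-prime and the left side of C -> A is not a superkey, the relation is not in 3NF.
Since {C} ⊂ {C, F} and {C}⁺ ⊇ {A} with {A} non-prime, there is a partial dependency; 2NF fails.

1NF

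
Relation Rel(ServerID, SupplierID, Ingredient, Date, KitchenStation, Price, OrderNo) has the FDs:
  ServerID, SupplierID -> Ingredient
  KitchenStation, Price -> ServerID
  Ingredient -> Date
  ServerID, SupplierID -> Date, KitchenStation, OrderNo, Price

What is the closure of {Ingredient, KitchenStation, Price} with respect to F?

Start with {Ingredient, KitchenStation, Price}.
KitchenStation, Price -> ServerID applies; add {ServerID} → now {Ingredient, KitchenStation, Price, ServerID}.
Ingredient -> Date applies; add {Date} → now {Date, Ingredient, KitchenStation, Price, ServerID}.
No further FD applies.

{Date, Ingredient, KitchenStation, Price, ServerID}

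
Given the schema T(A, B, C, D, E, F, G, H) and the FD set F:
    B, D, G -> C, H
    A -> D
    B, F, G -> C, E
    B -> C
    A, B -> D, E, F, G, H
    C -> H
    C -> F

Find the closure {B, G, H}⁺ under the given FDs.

Start with {B, G, H}.
B -> C applies; add {C} → now {B, C, G, H}.
C -> F applies; add {F} → now {B, C, F, G, H}.
B, F, G -> C, E applies; add {E} → now {B, C, E, F, G, H}.
No further FD applies.

{B, C, E, F, G, H}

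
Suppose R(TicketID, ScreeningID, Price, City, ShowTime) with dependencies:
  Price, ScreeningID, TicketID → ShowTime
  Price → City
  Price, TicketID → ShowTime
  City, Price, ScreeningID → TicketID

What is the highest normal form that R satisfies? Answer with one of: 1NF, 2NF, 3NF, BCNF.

1NF

Candidate key: {Price, ScreeningID}. Prime attributes: {Price, ScreeningID}.
For Price → City we have {Price}⁺ = {City, Price}; {Price} is not a superkey, so BCNF fails.
Price → City has non-prime {City} on the right and a non-superkey on the left, so 3NF fails.
Since {Price} ⊂ {Price, ScreeningID} and {Price}⁺ ⊇ {City} with {City} non-prime, there is a partial dependency; 2NF fails.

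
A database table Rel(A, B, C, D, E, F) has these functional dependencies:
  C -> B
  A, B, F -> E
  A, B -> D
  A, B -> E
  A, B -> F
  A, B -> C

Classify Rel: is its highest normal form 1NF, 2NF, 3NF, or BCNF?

3NF

Candidate keys: {A, B}, {A, C}. Prime attributes: {A, B, C}.
For C -> B we have {C}⁺ = {B, C}; {C} is not a superkey, so BCNF fails.
Its right-hand attributes {B} are all prime, as are those of every other non-superkey FD — the relation is in 3NF.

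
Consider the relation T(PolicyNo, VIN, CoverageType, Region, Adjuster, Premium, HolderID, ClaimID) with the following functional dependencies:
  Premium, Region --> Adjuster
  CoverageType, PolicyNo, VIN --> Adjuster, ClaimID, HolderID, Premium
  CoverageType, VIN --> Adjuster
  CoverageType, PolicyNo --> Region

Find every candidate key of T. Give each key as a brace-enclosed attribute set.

{CoverageType, PolicyNo, VIN} never appear on the right of any FD, so every key must include all of them.
{CoverageType, PolicyNo, VIN}⁺ = {Adjuster, ClaimID, CoverageType, HolderID, PolicyNo, Premium, Region, VIN}, which is every attribute, so {CoverageType, PolicyNo, VIN} is a candidate key.
Every other attribute set either contains this one or has a smaller closure.

{CoverageType, PolicyNo, VIN}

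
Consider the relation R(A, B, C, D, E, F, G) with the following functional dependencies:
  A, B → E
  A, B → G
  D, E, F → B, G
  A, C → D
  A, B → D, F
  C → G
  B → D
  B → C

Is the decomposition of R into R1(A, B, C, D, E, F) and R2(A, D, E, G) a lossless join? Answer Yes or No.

R1 ∩ R2 = {A, D, E}; its closure under F is {A, D, E}.
Neither R1 nor R2 is contained in that closure, so the decomposition is lossy.

No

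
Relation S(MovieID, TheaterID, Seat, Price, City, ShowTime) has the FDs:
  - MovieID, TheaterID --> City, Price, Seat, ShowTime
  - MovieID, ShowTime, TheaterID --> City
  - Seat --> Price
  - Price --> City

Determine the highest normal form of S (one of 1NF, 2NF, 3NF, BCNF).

2NF

Candidate key: {MovieID, TheaterID}. Prime attributes: {MovieID, TheaterID}.
For Seat --> Price we have {Seat}⁺ = {City, Price, Seat}; {Seat} is not a superkey, so BCNF fails.
Seat --> Price determines the non-prime attribute {Price} from a non-superkey — 3NF is violated.
No non-prime attribute depends on a proper subset of any candidate key, so 2NF holds.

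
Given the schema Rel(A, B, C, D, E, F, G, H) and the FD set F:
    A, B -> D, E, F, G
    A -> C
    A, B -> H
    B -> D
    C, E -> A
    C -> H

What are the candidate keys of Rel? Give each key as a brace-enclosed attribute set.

{B} never appears on the right of any FD, so every key must include it.
{A, B}⁺ = {A, B, C, D, E, F, G, H}, which is every attribute, so {A, B} is a candidate key.
{B, C, E}⁺ = {A, B, C, D, E, F, G, H}, which is every attribute, so {B, C, E} is a candidate key.
No proper subset of any of these is a key, and no other minimal superkey exists.

{A, B}, {B, C, E}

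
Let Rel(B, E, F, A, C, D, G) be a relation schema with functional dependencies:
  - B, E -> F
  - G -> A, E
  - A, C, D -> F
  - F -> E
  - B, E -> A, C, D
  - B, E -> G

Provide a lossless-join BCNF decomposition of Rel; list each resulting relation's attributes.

Candidate keys of the original relation: {A, B, C, D}, {B, E}, {B, F}, {B, G}.
{A, B, C, D, E, F, G}: {G} determines {A, E, G} here but is not a superkey — split on G -> A, E, giving {A, E, G} and {B, C, D, F, G}.
{A, E, G} is in BCNF.
{B, C, D, F, G}: {C, D, G} determines {C, D, F, G} here but is not a superkey — split on C, D, G -> F, giving {C, D, F, G} and {B, C, D, G}.
{C, D, F, G} is in BCNF.
{B, C, D, G} is in BCNF.

{A, E, G}; {B, C, D, G}; {C, D, F, G}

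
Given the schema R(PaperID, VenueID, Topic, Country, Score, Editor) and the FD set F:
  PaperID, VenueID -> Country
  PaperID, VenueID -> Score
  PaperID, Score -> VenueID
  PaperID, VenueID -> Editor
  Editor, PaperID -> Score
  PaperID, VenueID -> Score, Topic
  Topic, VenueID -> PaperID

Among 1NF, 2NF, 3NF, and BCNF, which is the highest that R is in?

BCNF

Candidate keys: {Editor, PaperID}, {PaperID, Score}, {PaperID, VenueID}, {Topic, VenueID}. Prime attributes: {Editor, PaperID, Score, Topic, VenueID}.
Each dependency's left side is a superkey — BCNF holds.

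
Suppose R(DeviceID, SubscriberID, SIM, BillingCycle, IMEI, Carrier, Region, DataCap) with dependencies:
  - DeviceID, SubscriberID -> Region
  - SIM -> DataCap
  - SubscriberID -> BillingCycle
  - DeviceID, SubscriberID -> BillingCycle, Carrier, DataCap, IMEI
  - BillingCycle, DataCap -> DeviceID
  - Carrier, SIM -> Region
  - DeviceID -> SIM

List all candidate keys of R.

No FD produces {SubscriberID}, so it must be in every candidate key.
{DataCap, SubscriberID}⁺ = {BillingCycle, Carrier, DataCap, DeviceID, IMEI, Region, SIM, SubscriberID}, which is every attribute, so {DataCap, SubscriberID} is a candidate key.
{DeviceID, SubscriberID}⁺ = {BillingCycle, Carrier, DataCap, DeviceID, IMEI, Region, SIM, SubscriberID}, which is every attribute, so {DeviceID, SubscriberID} is a candidate key.
{SIM, SubscriberID}⁺ = {BillingCycle, Carrier, DataCap, DeviceID, IMEI, Region, SIM, SubscriberID}, which is every attribute, so {SIM, SubscriberID} is a candidate key.
These are minimal and exhaustive — every other superkey contains one of them.

{DataCap, SubscriberID}, {DeviceID, SubscriberID}, {SIM, SubscriberID}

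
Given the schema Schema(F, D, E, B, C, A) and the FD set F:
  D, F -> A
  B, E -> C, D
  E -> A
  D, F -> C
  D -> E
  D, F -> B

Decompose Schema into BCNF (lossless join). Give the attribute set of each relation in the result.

{A, E}; {B, C, D}; {B, E, F}; {D, E}

Candidate keys of the original relation: {B, E, F}, {D, F}.
{A, B, C, D, E, F}: {B, E} determines {A, B, C, D, E} here but is not a superkey — split on B, E -> A, C, D, giving {A, B, C, D, E} and {B, E, F}.
{A, B, C, D, E}: {E} determines {A, E} here but is not a superkey — split on E -> A, giving {A, E} and {B, C, D, E}.
{A, E} has no BCNF violation.
{B, C, D, E}: {D} determines {D, E} here but is not a superkey — split on D -> E, giving {D, E} and {B, C, D}.
{D, E} has no BCNF violation.
{B, C, D} has no BCNF violation.
{B, E, F} has no BCNF violation.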